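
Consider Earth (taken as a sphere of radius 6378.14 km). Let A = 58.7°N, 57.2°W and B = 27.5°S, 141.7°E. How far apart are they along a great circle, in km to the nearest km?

16270 km

With latitudes φ₁ = 58.700°, φ₂ = -27.500° and longitude difference Δλ = -161.100°:
cos c = sin φ₁ sin φ₂ + cos φ₁ cos φ₂ cos Δλ = (0.8545)(-0.4617) + (0.5195)(0.8870)(-0.9461) = -0.83052,
so c = arccos(-0.83052) = 2.55084 rad.
Distance = R·c = 6378.14 × 2.5508 ≈ 16270 km.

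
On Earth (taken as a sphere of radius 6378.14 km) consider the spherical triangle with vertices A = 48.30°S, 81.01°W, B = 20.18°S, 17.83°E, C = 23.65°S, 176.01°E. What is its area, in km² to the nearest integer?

Side lengths (central angles): a = 2.2913, b = 1.4074, c = 1.4085 rad; semiperimeter s = 2.5536.
By l'Huilier's theorem, tan(E/4) = √[tan(s/2) tan((s−a)/2) tan((s−b)/2) tan((s−c)/2)], giving spherical excess E = 1.6099 rad.
Area = E·R² = 1.6099 × (6378.14)² ≈ 65490808 km².

65490808 km²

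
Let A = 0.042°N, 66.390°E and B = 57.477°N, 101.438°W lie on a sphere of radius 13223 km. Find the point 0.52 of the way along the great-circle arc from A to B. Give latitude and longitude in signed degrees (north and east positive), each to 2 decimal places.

62.31°, 51.56°

Central angle δ = 2.1234 rad. Interpolating on the sphere with fraction f = 0.52:
P = [sin((1−f)δ)·A + sin(fδ)·B] / sin δ = 1.0007·A + 1.0493·B in Cartesian coordinates,
giving P = (0.2889, 0.3640, 0.8855), i.e. latitude 62.31°, longitude 51.56°.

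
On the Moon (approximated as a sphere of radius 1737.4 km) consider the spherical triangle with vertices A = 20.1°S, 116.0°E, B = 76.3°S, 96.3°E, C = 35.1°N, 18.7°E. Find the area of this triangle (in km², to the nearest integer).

4689374 km²

Side lengths (central angles): a = 2.1142, b = 1.8705, c = 0.9965 rad; semiperimeter s = 2.4906.
By l'Huilier's theorem, tan(E/4) = √[tan(s/2) tan((s−a)/2) tan((s−b)/2) tan((s−c)/2)], giving spherical excess E = 1.5535 rad.
Area = E·R² = 1.5535 × (1737.4)² ≈ 4689374 km².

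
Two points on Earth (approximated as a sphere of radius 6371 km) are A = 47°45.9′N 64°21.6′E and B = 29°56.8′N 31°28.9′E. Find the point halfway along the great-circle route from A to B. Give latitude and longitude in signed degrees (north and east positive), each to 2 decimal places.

40.01°, 45.79°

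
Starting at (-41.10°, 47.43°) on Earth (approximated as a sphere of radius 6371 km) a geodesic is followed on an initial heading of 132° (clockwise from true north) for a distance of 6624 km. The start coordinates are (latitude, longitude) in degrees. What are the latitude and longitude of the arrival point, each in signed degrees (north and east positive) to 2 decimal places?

Angular distance δ = d/R = 6624/6371 = 1.03971 rad; initial bearing θ = 2.3038 rad.
sin φ₂ = sin φ₁ cos δ + cos φ₁ sin δ cos θ = (-0.6574)(0.5065) + (0.7536)(0.8623)(-0.6691) = -0.7677, so φ₂ = -50.15°.
Δλ = atan2(sin θ sin δ cos φ₁, cos δ − sin φ₁ sin φ₂) = atan2(0.4829, 0.0018) = 89.788°.
λ₂ = 47.430° + 89.788° = 137.22°.

-50.15°, 137.22°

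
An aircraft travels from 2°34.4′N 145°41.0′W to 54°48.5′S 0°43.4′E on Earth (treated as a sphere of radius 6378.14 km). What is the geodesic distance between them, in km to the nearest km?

13479 km

With latitudes φ₁ = 2.573°, φ₂ = -54.808° and longitude difference Δλ = 146.407°:
Haversine: a = sin²(Δφ/2) + cos φ₁ cos φ₂ sin²(Δλ/2) = 0.2305 + (0.9990)(0.5763)(0.9165) = 0.75813.
Central angle c = 2·arcsin(√a) = 2.11328 rad.
Distance = R·c = 6378.14 × 2.1133 ≈ 13479 km.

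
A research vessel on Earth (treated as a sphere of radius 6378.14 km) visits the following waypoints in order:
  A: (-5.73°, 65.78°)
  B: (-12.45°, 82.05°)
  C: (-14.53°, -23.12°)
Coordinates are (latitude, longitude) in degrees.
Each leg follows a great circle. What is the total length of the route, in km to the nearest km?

Leg A→B: central angle 0.3038 rad, distance 1937.4 km.
Leg B→C: central angle 1.7653 rad, distance 11259.3 km.
Total: 1937.4 + 11259.3 ≈ 13197 km.

13197 km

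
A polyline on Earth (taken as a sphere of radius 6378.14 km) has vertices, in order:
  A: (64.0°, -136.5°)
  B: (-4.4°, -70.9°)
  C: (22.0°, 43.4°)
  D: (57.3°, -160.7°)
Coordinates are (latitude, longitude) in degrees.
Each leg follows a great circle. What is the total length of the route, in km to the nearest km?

Leg A→B: central angle 1.4590 rad, distance 9305.4 km.
Leg B→C: central angle 1.9923 rad, distance 12707.4 km.
Leg C→D: central angle 1.7133 rad, distance 10927.6 km.
Total: 9305.4 + 12707.4 + 10927.6 ≈ 32940 km.

32940 km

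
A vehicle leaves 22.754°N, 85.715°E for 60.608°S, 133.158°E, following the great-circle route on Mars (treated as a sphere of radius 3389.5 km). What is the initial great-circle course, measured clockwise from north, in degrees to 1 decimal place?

158.8°

Δλ = 47.443° = 0.8280 rad.
y = sin Δλ · cos φ₂ = (0.7366)(0.4908) = 0.3615
x = cos φ₁ sin φ₂ − sin φ₁ cos φ₂ cos Δλ = (0.9222)(-0.8713) − (0.3868)(0.4908)(0.6763) = -0.9319
θ = atan2(y, x) = 158.80°, so the bearing is 158.8°.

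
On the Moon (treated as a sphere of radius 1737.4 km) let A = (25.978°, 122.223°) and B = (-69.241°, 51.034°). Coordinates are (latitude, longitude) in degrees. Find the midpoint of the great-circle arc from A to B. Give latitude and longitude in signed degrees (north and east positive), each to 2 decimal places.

Central angle δ = 1.8827 rad. Interpolating on the sphere with fraction f = 0.5:
P = [sin((1−f)δ)·A + sin(fδ)·B] / sin δ = 0.8493·A + 0.8493·B in Cartesian coordinates,
giving P = (-0.2178, 0.8800, -0.4222), i.e. latitude -24.97°, longitude 103.90°.

-24.97°, 103.90°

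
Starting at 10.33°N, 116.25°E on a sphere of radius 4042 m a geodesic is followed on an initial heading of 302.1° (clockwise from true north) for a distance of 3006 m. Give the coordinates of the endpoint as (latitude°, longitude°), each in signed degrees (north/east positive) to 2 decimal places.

29.07°, 75.24°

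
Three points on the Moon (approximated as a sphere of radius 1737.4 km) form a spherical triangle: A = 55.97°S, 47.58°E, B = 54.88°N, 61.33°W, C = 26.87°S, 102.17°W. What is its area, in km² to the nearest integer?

Side lengths (central angles): a = 1.5522, b = 1.6275, c = 2.4690 rad; semiperimeter s = 2.8244.
By l'Huilier's theorem, tan(E/4) = √[tan(s/2) tan((s−a)/2) tan((s−b)/2) tan((s−c)/2)], giving spherical excess E = 2.5787 rad.
Area = E·R² = 2.5787 × (1737.4)² ≈ 7784001 km².

7784001 km²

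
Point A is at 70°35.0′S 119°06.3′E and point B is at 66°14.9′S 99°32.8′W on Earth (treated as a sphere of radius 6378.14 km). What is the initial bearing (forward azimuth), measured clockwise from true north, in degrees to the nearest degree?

157°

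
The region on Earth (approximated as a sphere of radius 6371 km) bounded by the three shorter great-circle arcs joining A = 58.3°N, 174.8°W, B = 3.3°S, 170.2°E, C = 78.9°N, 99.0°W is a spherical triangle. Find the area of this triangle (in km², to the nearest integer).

Side lengths (central angles): a = 1.6300, b = 0.5361, c = 1.0953 rad; semiperimeter s = 1.6307.
By l'Huilier's theorem, tan(E/4) = √[tan(s/2) tan((s−a)/2) tan((s−b)/2) tan((s−c)/2)], giving spherical excess E = 0.0318 rad.
Area = E·R² = 0.0318 × (6371)² ≈ 1291162 km².

1291162 km²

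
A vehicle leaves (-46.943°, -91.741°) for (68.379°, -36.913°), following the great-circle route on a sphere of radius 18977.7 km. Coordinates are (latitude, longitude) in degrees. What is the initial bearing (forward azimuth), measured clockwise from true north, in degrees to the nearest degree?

21°

With φ₁ = -0.8193, φ₂ = 1.1934, Δλ = 0.9569 rad, the forward-azimuth formula gives
θ = atan2( sin Δλ cos φ₂ , cos φ₁ sin φ₂ − sin φ₁ cos φ₂ cos Δλ ) = atan2(0.3012, 0.7898) = 20.88°.
So the initial bearing is 21°.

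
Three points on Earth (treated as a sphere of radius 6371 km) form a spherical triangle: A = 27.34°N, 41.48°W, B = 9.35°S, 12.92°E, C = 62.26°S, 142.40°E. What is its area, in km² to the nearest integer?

Side lengths (central angles): a = 1.7196, b = 2.5305, c = 1.1201 rad; semiperimeter s = 2.6851.
By l'Huilier's theorem, tan(E/4) = √[tan(s/2) tan((s−a)/2) tan((s−b)/2) tan((s−c)/2)], giving spherical excess E = 1.5796 rad.
Area = E·R² = 1.5796 × (6371)² ≈ 64113466 km².

64113466 km²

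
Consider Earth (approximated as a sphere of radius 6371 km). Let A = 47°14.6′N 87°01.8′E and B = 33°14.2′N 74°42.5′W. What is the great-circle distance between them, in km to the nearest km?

10882 km

Let φ₁ = 0.8246 rad, φ₂ = 0.5801 rad, and Δλ = -2.8229 rad.
Haversine: a = sin²(Δφ/2) + cos φ₁ cos φ₂ sin²(Δλ/2) = 0.0149 + (0.6789)(0.8364)(0.9748) = 0.56840.
Central angle c = 2·arcsin(√a) = 1.70802 rad.
Distance = R·c = 6371 × 1.7080 ≈ 10882 km.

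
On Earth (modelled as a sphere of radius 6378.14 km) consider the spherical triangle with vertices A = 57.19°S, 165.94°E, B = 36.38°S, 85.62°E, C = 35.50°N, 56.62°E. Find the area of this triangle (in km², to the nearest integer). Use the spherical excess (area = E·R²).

Side lengths (central angles): a = 1.3399, b = 2.2575, c = 0.9620 rad; semiperimeter s = 2.2797.
By l'Huilier's theorem, tan(E/4) = √[tan(s/2) tan((s−a)/2) tan((s−b)/2) tan((s−c)/2)], giving spherical excess E = 0.3886 rad.
Area = E·R² = 0.3886 × (6378.14)² ≈ 15807434 km².

15807434 km²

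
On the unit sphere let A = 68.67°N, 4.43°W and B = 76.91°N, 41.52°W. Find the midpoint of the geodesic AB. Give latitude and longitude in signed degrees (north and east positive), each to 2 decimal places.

73.59°, -18.51°

The central angle between A and B is δ = 0.2329 rad.
With f = 0.5, the slerp weights are sin((1−f)δ)/sin δ = 0.5034 and sin(fδ)/sin δ = 0.5034.
Weighted sum of the unit vectors: (0.5034)·(0.3627,-0.0281,0.9315) + (0.5034)·(0.1696,-0.1501,0.9740) = (0.2679, -0.0897, 0.9593).
Converting back: φ = atan2(z, √(x²+y²)) = 73.59°, λ = atan2(y, x) = -18.51°.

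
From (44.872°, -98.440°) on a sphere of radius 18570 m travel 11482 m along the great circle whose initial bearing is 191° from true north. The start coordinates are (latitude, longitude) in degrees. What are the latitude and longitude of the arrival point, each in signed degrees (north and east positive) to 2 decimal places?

Angular distance δ = d/R = 11482/18570 = 0.61831 rad; initial bearing θ = 3.3336 rad.
sin φ₂ = sin φ₁ cos δ + cos φ₁ sin δ cos θ = (0.7055)(0.8149) + (0.7087)(0.5797)(-0.9816) = 0.1717, so φ₂ = 9.88°.
Δλ = atan2(sin θ sin δ cos φ₁, cos δ − sin φ₁ sin φ₂) = atan2(-0.0784, 0.6938) = -6.446°.
λ₂ = -98.440° − 6.446° = -104.89°.

9.88°, -104.89°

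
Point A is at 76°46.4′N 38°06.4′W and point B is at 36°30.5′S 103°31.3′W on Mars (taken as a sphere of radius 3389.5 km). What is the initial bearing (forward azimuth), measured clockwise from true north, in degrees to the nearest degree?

With φ₁ = 1.3399, φ₂ = -0.6372, Δλ = -1.1417 rad, the forward-azimuth formula gives
θ = atan2( sin Δλ cos φ₂ , cos φ₁ sin φ₂ − sin φ₁ cos φ₂ cos Δλ ) = atan2(-0.7309, -0.4617) = -122.28°.
Adding 360° brings this into [0°, 360°): 238°.

238°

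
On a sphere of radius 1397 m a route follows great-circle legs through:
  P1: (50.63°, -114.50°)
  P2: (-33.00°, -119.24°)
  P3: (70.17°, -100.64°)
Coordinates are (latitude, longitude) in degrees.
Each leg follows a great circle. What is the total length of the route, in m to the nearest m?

Leg P1→P2: central angle 1.4614 rad, distance 2041.6 m.
Leg P2→P3: central angle 1.8159 rad, distance 2536.9 m.
Total: 2041.6 + 2536.9 ≈ 4579 m.

4579 m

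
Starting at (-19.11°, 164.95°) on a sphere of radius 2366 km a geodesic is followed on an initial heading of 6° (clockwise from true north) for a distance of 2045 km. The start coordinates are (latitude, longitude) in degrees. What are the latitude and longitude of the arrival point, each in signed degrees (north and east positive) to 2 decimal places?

30.15°, 170.23°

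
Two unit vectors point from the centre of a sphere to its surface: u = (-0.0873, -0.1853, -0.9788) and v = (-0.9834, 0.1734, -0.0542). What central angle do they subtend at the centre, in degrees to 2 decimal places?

u·v = 0.1068; |u| = 1.0000, |v| = 1.0000.
cos θ = (u·v)/(|u||v|) = 0.1068, so θ = 83.87°.

83.87°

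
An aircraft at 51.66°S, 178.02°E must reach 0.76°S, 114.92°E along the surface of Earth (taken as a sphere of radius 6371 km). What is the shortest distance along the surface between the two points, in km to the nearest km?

With latitudes φ₁ = -51.660°, φ₂ = -0.760° and longitude difference Δλ = -63.100°:
cos c = sin φ₁ sin φ₂ + cos φ₁ cos φ₂ cos Δλ = (-0.7843)(-0.0133) + (0.6203)(0.9999)(0.4524) = 0.29104,
so c = arccos(0.29104) = 1.27549 rad.
Distance = R·c = 6371 × 1.2755 ≈ 8126 km.

8126 km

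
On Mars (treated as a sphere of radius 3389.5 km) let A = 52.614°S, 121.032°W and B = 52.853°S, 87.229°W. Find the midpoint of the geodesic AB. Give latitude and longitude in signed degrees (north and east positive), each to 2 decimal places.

-53.95°, -104.18°

The central angle between A and B is δ = 0.3540 rad.
With f = 0.5, the slerp weights are sin((1−f)δ)/sin δ = 0.5079 and sin(fδ)/sin δ = 0.5079.
Weighted sum of the unit vectors: (0.5079)·(-0.3130,-0.5203,-0.7946) + (0.5079)·(0.0292,-0.6032,-0.7971) = (-0.1442, -0.5706, -0.8085).
Converting back: φ = atan2(z, √(x²+y²)) = -53.95°, λ = atan2(y, x) = -104.18°.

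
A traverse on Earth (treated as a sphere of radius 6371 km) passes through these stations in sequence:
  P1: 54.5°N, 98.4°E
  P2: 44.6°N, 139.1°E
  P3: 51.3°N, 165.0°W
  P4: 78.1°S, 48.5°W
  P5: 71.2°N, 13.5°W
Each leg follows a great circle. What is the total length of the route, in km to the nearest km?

40110 km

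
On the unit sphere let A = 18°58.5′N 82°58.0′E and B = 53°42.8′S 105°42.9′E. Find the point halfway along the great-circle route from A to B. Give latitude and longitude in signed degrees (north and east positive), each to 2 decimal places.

-17.68°, 91.69°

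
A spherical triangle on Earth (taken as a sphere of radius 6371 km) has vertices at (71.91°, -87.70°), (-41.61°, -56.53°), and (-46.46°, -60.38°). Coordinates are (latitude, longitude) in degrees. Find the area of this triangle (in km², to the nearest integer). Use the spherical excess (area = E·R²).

Side lengths (central angles): a = 0.0974, b = 2.0933, c = 2.0182 rad; semiperimeter s = 2.1044.
By l'Huilier's theorem, tan(E/4) = √[tan(s/2) tan((s−a)/2) tan((s−b)/2) tan((s−c)/2)], giving spherical excess E = 0.1029 rad.
Area = E·R² = 0.1029 × (6371)² ≈ 4177779 km².

4177779 km²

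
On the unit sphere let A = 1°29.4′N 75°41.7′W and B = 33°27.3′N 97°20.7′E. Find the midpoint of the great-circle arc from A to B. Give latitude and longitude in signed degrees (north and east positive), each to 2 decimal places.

Central angle δ = 2.5210 rad. Interpolating on the sphere with fraction f = 0.5:
P = [sin((1−f)δ)·A + sin(fδ)·B] / sin δ = 1.6376·A + 1.6376·B in Cartesian coordinates,
giving P = (0.2298, -0.2312, 0.9454), i.e. latitude 70.97°, longitude -45.17°.

70.97°, -45.17°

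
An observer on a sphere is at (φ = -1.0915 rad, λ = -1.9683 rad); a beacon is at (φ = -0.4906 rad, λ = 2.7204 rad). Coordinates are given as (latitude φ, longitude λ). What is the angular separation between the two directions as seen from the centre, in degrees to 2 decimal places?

65.89°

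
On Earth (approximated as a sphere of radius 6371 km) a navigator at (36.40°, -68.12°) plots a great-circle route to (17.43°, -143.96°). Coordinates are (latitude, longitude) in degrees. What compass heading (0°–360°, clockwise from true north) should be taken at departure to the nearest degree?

276°

Δλ = -75.840° = -1.3237 rad.
y = sin Δλ · cos φ₂ = (-0.9696)(0.9541) = -0.9251
x = cos φ₁ sin φ₂ − sin φ₁ cos φ₂ cos Δλ = (0.8049)(0.2995) − (0.5934)(0.9541)(0.2446) = 0.1026
θ = atan2(y, x) = -83.67°; adding 360° gives 276°.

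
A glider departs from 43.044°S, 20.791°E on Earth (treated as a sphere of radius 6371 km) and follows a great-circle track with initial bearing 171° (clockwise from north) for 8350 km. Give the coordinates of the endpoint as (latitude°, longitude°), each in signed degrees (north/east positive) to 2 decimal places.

-60.82°, -177.27°

Angular distance δ = d/R = 8350/6371 = 1.31063 rad; initial bearing θ = 2.9845 rad.
sin φ₂ = sin φ₁ cos δ + cos φ₁ sin δ cos θ = (-0.6826)(0.2572) + (0.7308)(0.9663)(-0.9877) = -0.8731, so φ₂ = -60.82°.
Δλ = atan2(sin θ sin δ cos φ₁, cos δ − sin φ₁ sin φ₂) = atan2(0.1105, -0.3387) = 161.935°.
λ₂ = 20.791° + 161.935° = 182.73° → -177.27° after wrapping to (−180°, 180°].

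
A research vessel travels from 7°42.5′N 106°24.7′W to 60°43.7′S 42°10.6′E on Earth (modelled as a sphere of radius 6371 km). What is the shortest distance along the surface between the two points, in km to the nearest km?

13570 km

In radians: φ₁ = 0.1345, φ₂ = -1.0599, Δλ = 148.588° = 2.5934 rad.
cos c = sin φ₁ sin φ₂ + cos φ₁ cos φ₂ cos Δλ = (0.1341)(-0.8723) + (0.9910)(0.4890)(-0.8534) = -0.53053,
so c = arccos(-0.53053) = 2.13002 rad.
Distance = R·c = 6371 × 2.1300 ≈ 13570 km.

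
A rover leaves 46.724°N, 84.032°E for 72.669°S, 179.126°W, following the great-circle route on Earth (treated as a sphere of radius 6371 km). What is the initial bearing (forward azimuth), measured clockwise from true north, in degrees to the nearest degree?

155°

With φ₁ = 0.8155, φ₂ = -1.2683, Δλ = 1.6902 rad, the forward-azimuth formula gives
θ = atan2( sin Δλ cos φ₂ , cos φ₁ sin φ₂ − sin φ₁ cos φ₂ cos Δλ ) = atan2(0.2958, -0.6286) = 154.80°.
So the initial bearing is 155°.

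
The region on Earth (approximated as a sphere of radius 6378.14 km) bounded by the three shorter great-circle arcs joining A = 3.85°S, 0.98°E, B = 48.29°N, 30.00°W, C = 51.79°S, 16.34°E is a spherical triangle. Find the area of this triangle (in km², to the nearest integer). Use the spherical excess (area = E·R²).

5510674 km²

Side lengths (central angles): a = 1.8781, b = 0.8660, c = 1.0251 rad; semiperimeter s = 1.8846.
By l'Huilier's theorem, tan(E/4) = √[tan(s/2) tan((s−a)/2) tan((s−b)/2) tan((s−c)/2)], giving spherical excess E = 0.1355 rad.
Area = E·R² = 0.1355 × (6378.14)² ≈ 5510674 km².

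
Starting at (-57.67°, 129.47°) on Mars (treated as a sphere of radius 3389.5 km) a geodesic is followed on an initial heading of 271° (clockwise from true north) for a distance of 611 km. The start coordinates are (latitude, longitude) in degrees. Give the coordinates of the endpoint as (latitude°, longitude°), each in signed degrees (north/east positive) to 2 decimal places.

Angular distance δ = d/R = 611/3389.5 = 0.18026 rad; initial bearing θ = 4.7298 rad.
sin φ₂ = sin φ₁ cos δ + cos φ₁ sin δ cos θ = (-0.8450)(0.9838) + (0.5348)(0.1793)(0.0175) = -0.8296, so φ₂ = -56.06°.
Δλ = atan2(sin θ sin δ cos φ₁, cos δ − sin φ₁ sin φ₂) = atan2(-0.0959, 0.2828) = -18.727°.
λ₂ = 129.470° − 18.727° = 110.74°.

-56.06°, 110.74°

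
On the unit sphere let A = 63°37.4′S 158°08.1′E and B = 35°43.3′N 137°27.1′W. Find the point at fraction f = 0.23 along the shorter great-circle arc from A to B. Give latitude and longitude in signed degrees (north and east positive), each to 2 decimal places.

-43.55°, -173.81°

Central angle δ = 1.9469 rad. Interpolating on the sphere with fraction f = 0.23:
P = [sin((1−f)δ)·A + sin(fδ)·B] / sin δ = 1.0724·A + 0.4655·B in Cartesian coordinates,
giving P = (-0.7206, -0.0781, -0.6890), i.e. latitude -43.55°, longitude -173.81°.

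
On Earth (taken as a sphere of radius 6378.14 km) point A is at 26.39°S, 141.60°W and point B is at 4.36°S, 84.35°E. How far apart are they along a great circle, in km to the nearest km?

14022 km

Let φ₁ = -0.4606 rad, φ₂ = -0.0761 rad, and Δλ = -2.3396 rad.
Haversine: a = sin²(Δφ/2) + cos φ₁ cos φ₂ sin²(Δλ/2) = 0.0365 + (0.8958)(0.9971)(0.8476) = 0.79362.
Central angle c = 2·arcsin(√a) = 2.19844 rad.
Distance = R·c = 6378.14 × 2.1984 ≈ 14022 km.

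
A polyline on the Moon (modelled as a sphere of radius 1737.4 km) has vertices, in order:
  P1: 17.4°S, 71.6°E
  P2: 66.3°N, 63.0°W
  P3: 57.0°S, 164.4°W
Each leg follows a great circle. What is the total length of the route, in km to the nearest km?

8100 km

Leg P1→P2: central angle 2.1450 rad, distance 3726.7 km.
Leg P2→P3: central angle 2.5170 rad, distance 4373.1 km.
Total: 3726.7 + 4373.1 ≈ 8100 km.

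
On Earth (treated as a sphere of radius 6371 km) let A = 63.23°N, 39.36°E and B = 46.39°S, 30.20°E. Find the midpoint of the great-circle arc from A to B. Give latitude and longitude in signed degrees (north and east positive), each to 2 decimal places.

8.45°, 33.82°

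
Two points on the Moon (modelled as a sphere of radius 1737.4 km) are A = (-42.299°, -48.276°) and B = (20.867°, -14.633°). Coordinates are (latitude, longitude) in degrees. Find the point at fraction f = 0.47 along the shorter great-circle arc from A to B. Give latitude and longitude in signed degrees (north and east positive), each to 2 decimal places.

Central angle δ = 1.2285 rad. Interpolating on the sphere with fraction f = 0.47:
P = [sin((1−f)δ)·A + sin(fδ)·B] / sin δ = 0.6434·A + 0.5795·B in Cartesian coordinates,
giving P = (0.8406, -0.4920, -0.2266), i.e. latitude -13.10°, longitude -30.34°.

-13.10°, -30.34°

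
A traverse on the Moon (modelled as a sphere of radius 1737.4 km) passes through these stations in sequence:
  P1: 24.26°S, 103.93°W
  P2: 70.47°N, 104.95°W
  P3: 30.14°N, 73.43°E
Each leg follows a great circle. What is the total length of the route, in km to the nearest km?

5280 km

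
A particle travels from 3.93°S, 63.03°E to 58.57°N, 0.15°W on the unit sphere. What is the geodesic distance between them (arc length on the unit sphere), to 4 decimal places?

With latitudes φ₁ = -3.930°, φ₂ = 58.570° and longitude difference Δλ = -63.180°:
Haversine: a = sin²(Δφ/2) + cos φ₁ cos φ₂ sin²(Δλ/2) = 0.2691 + (0.9976)(0.5215)(0.2744) = 0.41188.
Central angle c = 2·arcsin(√a) = 1.39363 rad.
On the unit sphere the arc length equals the central angle: 1.3936.

1.3936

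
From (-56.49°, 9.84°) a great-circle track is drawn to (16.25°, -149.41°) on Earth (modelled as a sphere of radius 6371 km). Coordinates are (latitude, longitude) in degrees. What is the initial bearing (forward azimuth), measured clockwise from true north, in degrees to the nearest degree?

210°

Δλ = -159.250° = -2.7794 rad.
y = sin Δλ · cos φ₂ = (-0.3543)(0.9600) = -0.3401
x = cos φ₁ sin φ₂ − sin φ₁ cos φ₂ cos Δλ = (0.5521)(0.2798) − (-0.8338)(0.9600)(-0.9351) = -0.5941
θ = atan2(y, x) = -150.21°; adding 360° gives 210°.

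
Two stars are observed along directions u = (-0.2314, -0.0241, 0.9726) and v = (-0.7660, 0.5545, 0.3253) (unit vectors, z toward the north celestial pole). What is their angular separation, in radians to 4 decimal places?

u·v = 0.4803; |u| = 1.0000, |v| = 1.0000.
cos θ = (u·v)/(|u||v|) = 0.4802, so θ = 1.0699 rad.

1.0699 rad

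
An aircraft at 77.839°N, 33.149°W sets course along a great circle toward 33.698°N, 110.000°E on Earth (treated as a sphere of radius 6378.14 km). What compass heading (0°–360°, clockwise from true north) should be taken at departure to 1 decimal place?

33.0°

Δλ = 143.149° = 2.4984 rad.
y = sin Δλ · cos φ₂ = (0.5997)(0.8320) = 0.4990
x = cos φ₁ sin φ₂ − sin φ₁ cos φ₂ cos Δλ = (0.2107)(0.5548) − (0.9776)(0.8320)(-0.8002) = 0.7677
θ = atan2(y, x) = 33.02°, so the bearing is 33.0°.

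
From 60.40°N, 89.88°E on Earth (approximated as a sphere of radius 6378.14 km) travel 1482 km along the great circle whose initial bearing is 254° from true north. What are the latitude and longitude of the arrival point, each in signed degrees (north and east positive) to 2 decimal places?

54.57°, 67.44°

Angular distance δ = d/R = 1482/6378.14 = 0.23236 rad; initial bearing θ = 4.4331 rad.
sin φ₂ = sin φ₁ cos δ + cos φ₁ sin δ cos θ = (0.8695)(0.9731) + (0.4939)(0.2303)(-0.2756) = 0.8148, so φ₂ = 54.57°.
Δλ = atan2(sin θ sin δ cos φ₁, cos δ − sin φ₁ sin φ₂) = atan2(-0.1093, 0.2647) = -22.444°.
λ₂ = 89.880° − 22.444° = 67.44°.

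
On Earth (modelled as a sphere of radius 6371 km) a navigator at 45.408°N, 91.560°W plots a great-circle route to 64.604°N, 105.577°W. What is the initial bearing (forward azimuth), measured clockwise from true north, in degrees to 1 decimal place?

Δλ = -14.017° = -0.2446 rad.
y = sin Δλ · cos φ₂ = (-0.2422)(0.4289) = -0.1039
x = cos φ₁ sin φ₂ − sin φ₁ cos φ₂ cos Δλ = (0.7021)(0.9034) − (0.7121)(0.4289)(0.9702) = 0.3379
θ = atan2(y, x) = -17.09°; adding 360° gives 342.9°.

342.9°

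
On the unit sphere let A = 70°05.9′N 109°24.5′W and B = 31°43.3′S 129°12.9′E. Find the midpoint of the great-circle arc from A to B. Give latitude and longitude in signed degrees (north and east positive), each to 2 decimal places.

The central angle between A and B is δ = 2.2720 rad.
With f = 0.5, the slerp weights are sin((1−f)δ)/sin δ = 1.1870 and sin(fδ)/sin δ = 1.1870.
Weighted sum of the unit vectors: (1.1870)·(-0.1131,-0.3211,0.9403) + (1.1870)·(-0.5378,0.6590,-0.5258) = (-0.7726, 0.4012, 0.4920).
Converting back: φ = atan2(z, √(x²+y²)) = 29.47°, λ = atan2(y, x) = 152.56°.

29.47°, 152.56°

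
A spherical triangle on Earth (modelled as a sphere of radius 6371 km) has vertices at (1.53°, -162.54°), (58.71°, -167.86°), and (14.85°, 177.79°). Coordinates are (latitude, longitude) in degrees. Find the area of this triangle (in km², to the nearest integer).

6718490 km²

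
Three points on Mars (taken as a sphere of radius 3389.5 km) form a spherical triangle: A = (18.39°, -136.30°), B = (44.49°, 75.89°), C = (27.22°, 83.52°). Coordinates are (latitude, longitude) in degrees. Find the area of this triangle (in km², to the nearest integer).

4969726 km²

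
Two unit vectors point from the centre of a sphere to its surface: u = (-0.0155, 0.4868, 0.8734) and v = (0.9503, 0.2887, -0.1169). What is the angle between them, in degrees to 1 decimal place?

88.6°

u·v = 0.0237; |u| = 1.0000, |v| = 1.0000.
cos θ = (u·v)/(|u||v|) = 0.0237, so θ = 88.6°.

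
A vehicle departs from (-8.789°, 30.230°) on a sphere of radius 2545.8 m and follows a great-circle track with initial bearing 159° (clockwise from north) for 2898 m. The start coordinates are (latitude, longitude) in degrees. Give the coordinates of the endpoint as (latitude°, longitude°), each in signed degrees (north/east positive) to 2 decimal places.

-64.39°, 79.05°

Angular distance δ = d/R = 2898/2545.8 = 1.13835 rad; initial bearing θ = 2.7751 rad.
sin φ₂ = sin φ₁ cos δ + cos φ₁ sin δ cos θ = (-0.1528)(0.4191) + (0.9883)(0.9079)(-0.9336) = -0.9017, so φ₂ = -64.39°.
Δλ = atan2(sin θ sin δ cos φ₁, cos δ − sin φ₁ sin φ₂) = atan2(0.3216, 0.2813) = 48.818°.
λ₂ = 30.230° + 48.818° = 79.05°.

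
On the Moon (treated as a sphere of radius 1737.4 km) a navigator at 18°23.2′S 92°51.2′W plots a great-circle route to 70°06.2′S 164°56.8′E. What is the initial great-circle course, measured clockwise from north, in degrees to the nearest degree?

200°

Δλ = -102.200° = -1.7837 rad.
y = sin Δλ · cos φ₂ = (-0.9774)(0.3403) = -0.3326
x = cos φ₁ sin φ₂ − sin φ₁ cos φ₂ cos Δλ = (0.9489)(-0.9403) − (-0.3154)(0.3403)(-0.2113) = -0.9150
θ = atan2(y, x) = -160.02°; adding 360° gives 200°.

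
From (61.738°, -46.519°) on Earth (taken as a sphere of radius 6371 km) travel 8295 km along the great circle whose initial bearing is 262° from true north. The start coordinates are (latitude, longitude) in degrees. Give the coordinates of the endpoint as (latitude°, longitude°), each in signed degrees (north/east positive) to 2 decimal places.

Angular distance δ = d/R = 8295/6371 = 1.30199 rad; initial bearing θ = 4.5728 rad.
sin φ₂ = sin φ₁ cos δ + cos φ₁ sin δ cos θ = (0.8808)(0.2656) + (0.4735)(0.9641)(-0.1392) = 0.1704, so φ₂ = 9.81°.
Δλ = atan2(sin θ sin δ cos φ₁, cos δ − sin φ₁ sin φ₂) = atan2(-0.4521, 0.1155) = -75.667°.
λ₂ = -46.519° − 75.667° = -122.19°.

9.81°, -122.19°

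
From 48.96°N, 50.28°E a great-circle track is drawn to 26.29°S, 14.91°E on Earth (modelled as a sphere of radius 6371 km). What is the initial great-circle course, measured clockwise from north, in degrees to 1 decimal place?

With φ₁ = 0.8545, φ₂ = -0.4588, Δλ = -0.6173 rad, the forward-azimuth formula gives
θ = atan2( sin Δλ cos φ₂ , cos φ₁ sin φ₂ − sin φ₁ cos φ₂ cos Δλ ) = atan2(-0.5190, -0.8422) = -148.36°.
Adding 360° brings this into [0°, 360°): 211.6°.

211.6°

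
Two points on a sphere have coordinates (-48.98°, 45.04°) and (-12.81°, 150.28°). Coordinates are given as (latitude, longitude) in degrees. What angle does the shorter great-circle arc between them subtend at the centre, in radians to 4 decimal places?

1.5717 rad

In radians: φ₁ = -0.8549, φ₂ = -0.2236, Δλ = 105.240° = 1.8368 rad.
Haversine: a = sin²(Δφ/2) + cos φ₁ cos φ₂ sin²(Δλ/2) = 0.0964 + (0.6563)(0.9751)(0.6314) = 0.50047.
Central angle c = 2·arcsin(√a) = 1.57174 rad.
So the angular separation is 1.5717 rad.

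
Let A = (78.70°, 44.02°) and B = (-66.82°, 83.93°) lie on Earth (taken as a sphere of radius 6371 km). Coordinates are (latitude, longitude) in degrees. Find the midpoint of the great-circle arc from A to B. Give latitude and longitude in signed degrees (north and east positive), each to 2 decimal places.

6.27°, 70.92°

Central angle δ = 2.5723 rad. Interpolating on the sphere with fraction f = 0.5:
P = [sin((1−f)δ)·A + sin(fδ)·B] / sin δ = 1.7806·A + 1.7806·B in Cartesian coordinates,
giving P = (0.3250, 0.9394, 0.1092), i.e. latitude 6.27°, longitude 70.92°.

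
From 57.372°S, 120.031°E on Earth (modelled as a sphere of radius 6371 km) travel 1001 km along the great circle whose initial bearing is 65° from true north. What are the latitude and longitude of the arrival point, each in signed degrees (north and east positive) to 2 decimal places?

Angular distance δ = d/R = 1001/6371 = 0.15712 rad; initial bearing θ = 1.1345 rad.
sin φ₂ = sin φ₁ cos δ + cos φ₁ sin δ cos θ = (-0.8422)(0.9877) + (0.5392)(0.1565)(0.4226) = -0.7962, so φ₂ = -52.76°.
Δλ = atan2(sin θ sin δ cos φ₁, cos δ − sin φ₁ sin φ₂) = atan2(0.0765, 0.3172) = 13.554°.
λ₂ = 120.031° + 13.554° = 133.59°.

-52.76°, 133.59°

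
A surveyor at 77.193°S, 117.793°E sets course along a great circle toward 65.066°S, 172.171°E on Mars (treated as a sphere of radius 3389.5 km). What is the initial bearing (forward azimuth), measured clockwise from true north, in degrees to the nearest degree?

With φ₁ = -1.3473, φ₂ = -1.1356, Δλ = 0.9491 rad, the forward-azimuth formula gives
θ = atan2( sin Δλ cos φ₂ , cos φ₁ sin φ₂ − sin φ₁ cos φ₂ cos Δλ ) = atan2(0.3427, 0.0384) = 83.60°.
So the initial bearing is 84°.

84°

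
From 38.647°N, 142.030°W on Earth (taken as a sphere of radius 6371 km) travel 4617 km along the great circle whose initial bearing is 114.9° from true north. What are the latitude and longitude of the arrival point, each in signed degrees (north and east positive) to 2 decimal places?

Angular distance δ = d/R = 4617/6371 = 0.72469 rad; initial bearing θ = 2.0054 rad.
sin φ₂ = sin φ₁ cos δ + cos φ₁ sin δ cos θ = (0.6245)(0.7487) + (0.7810)(0.6629)(-0.4210) = 0.2496, so φ₂ = 14.45°.
Δλ = atan2(sin θ sin δ cos φ₁, cos δ − sin φ₁ sin φ₂) = atan2(0.4696, 0.5928) = 38.384°.
λ₂ = -142.030° + 38.384° = -103.65°.

14.45°, -103.65°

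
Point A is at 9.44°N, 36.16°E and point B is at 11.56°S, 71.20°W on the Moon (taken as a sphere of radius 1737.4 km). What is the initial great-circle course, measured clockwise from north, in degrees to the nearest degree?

261°

With φ₁ = 0.1648, φ₂ = -0.2018, Δλ = -1.8738 rad, the forward-azimuth formula gives
θ = atan2( sin Δλ cos φ₂ , cos φ₁ sin φ₂ − sin φ₁ cos φ₂ cos Δλ ) = atan2(-0.9351, -0.1497) = -99.10°.
Adding 360° brings this into [0°, 360°): 261°.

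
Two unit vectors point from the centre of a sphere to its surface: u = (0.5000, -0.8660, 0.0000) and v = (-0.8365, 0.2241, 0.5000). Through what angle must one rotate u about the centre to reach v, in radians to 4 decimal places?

2.2298 rad

u·v = -0.6123; |u| = 1.0000, |v| = 1.0000.
cos θ = (u·v)/(|u||v|) = -0.6123, so θ = 2.2298 rad.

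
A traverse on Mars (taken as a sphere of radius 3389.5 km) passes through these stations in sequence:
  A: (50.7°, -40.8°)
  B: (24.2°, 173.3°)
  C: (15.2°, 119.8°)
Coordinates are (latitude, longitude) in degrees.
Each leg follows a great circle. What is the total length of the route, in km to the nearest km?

8882 km

Leg A→B: central angle 1.7327 rad, distance 5872.9 km.
Leg B→C: central angle 0.8879 rad, distance 3009.5 km.
Total: 5872.9 + 3009.5 ≈ 8882 km.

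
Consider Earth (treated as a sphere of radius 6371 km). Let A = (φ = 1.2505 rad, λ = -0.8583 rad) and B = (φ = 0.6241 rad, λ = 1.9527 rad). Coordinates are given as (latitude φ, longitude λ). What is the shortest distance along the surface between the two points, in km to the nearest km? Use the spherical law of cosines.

With latitudes φ₁ = 71.648°, φ₂ = 35.758° and longitude difference Δλ = 161.058°:
cos c = sin φ₁ sin φ₂ + cos φ₁ cos φ₂ cos Δλ = (0.9491)(0.5844) + (0.3148)(0.8115)(-0.9459) = 0.31299,
so c = arccos(0.31299) = 1.25246 rad.
Distance = R·c = 6371 × 1.2525 ≈ 7979 km.

7979 km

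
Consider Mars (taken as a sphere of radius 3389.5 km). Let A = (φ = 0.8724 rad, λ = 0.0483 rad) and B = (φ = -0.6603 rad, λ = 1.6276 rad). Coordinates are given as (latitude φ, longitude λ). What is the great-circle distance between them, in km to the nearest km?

6998 km

Let φ₁ = 0.8724 rad, φ₂ = -0.6603 rad, and Δλ = 1.5793 rad.
Haversine: a = sin²(Δφ/2) + cos φ₁ cos φ₂ sin²(Δλ/2) = 0.4810 + (0.6430)(0.7898)(0.5043) = 0.73704.
Central angle c = 2·arcsin(√a) = 2.06470 rad.
Distance = R·c = 3389.5 × 2.0647 ≈ 6998 km.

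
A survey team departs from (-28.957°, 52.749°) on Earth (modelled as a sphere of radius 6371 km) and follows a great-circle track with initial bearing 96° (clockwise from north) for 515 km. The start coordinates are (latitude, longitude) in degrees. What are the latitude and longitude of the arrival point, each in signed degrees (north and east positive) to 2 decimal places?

Angular distance δ = d/R = 515/6371 = 0.08084 rad; initial bearing θ = 1.6755 rad.
sin φ₂ = sin φ₁ cos δ + cos φ₁ sin δ cos θ = (-0.4842)(0.9967) + (0.8750)(0.0807)(-0.1045) = -0.4900, so φ₂ = -29.34°.
Δλ = atan2(sin θ sin δ cos φ₁, cos δ − sin φ₁ sin φ₂) = atan2(0.0703, 0.7595) = 5.286°.
λ₂ = 52.749° + 5.286° = 58.03°.

-29.34°, 58.03°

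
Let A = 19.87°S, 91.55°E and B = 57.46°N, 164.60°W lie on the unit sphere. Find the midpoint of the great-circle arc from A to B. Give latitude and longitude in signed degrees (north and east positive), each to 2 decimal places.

The central angle between A and B is δ = 1.9906 rad.
With f = 0.5, the slerp weights are sin((1−f)δ)/sin δ = 0.9187 and sin(fδ)/sin δ = 0.9187.
Weighted sum of the unit vectors: (0.9187)·(-0.0254,0.9401,-0.3399) + (0.9187)·(-0.5186,-0.1428,0.8430) = (-0.4998, 0.7325, 0.4622).
Converting back: φ = atan2(z, √(x²+y²)) = 27.53°, λ = atan2(y, x) = 124.31°.

27.53°, 124.31°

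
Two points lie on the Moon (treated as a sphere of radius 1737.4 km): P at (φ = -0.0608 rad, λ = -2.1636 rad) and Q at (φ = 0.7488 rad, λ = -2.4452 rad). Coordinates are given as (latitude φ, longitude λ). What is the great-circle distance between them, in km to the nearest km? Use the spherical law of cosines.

1474 km

With latitudes φ₁ = -3.484°, φ₂ = 42.903° and longitude difference Δλ = -16.134°:
cos c = sin φ₁ sin φ₂ + cos φ₁ cos φ₂ cos Δλ = (-0.0608)(0.6808) + (0.9982)(0.7325)(0.9606) = 0.66099,
so c = arccos(0.66099) = 0.84866 rad.
Distance = R·c = 1737.4 × 0.8487 ≈ 1474 km.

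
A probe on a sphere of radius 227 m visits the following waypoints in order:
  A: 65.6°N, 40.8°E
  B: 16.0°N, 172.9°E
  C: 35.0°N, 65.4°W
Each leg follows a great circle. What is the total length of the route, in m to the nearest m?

775 m

Leg A→B: central angle 1.5860 rad, distance 360.0 m.
Leg B→C: central angle 1.8293 rad, distance 415.3 m.
Total: 360.0 + 415.3 ≈ 775 m.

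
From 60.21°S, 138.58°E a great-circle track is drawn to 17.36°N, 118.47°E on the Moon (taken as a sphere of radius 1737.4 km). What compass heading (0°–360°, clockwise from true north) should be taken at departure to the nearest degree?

With φ₁ = -1.0509, φ₂ = 0.3030, Δλ = -0.3510 rad, the forward-azimuth formula gives
θ = atan2( sin Δλ cos φ₂ , cos φ₁ sin φ₂ − sin φ₁ cos φ₂ cos Δλ ) = atan2(-0.3282, 0.9261) = -19.51°.
Adding 360° brings this into [0°, 360°): 340°.

340°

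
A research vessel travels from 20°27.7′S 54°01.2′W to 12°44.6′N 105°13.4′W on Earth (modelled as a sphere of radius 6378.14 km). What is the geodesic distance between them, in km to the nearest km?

Let φ₁ = -0.3571 rad, φ₂ = 0.2224 rad, and Δλ = -0.8937 rad.
cos c = sin φ₁ sin φ₂ + cos φ₁ cos φ₂ cos Δλ = (-0.3496)(0.2206) + (0.9369)(0.9754)(0.6266) = 0.49546,
so c = arccos(0.49546) = 1.05244 rad.
Distance = R·c = 6378.14 × 1.0524 ≈ 6713 km.

6713 km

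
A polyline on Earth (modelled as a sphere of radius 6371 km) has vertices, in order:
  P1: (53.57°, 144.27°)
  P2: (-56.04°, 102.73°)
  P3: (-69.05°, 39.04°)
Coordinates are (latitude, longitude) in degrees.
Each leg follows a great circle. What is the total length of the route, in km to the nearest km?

16135 km

Leg P1→P2: central angle 2.0032 rad, distance 12762.3 km.
Leg P2→P3: central angle 0.5294 rad, distance 3372.6 km.
Total: 12762.3 + 3372.6 ≈ 16135 km.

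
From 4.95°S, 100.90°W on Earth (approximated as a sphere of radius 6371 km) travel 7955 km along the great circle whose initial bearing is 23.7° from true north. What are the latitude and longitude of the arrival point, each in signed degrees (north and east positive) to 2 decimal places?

56.93°, -56.58°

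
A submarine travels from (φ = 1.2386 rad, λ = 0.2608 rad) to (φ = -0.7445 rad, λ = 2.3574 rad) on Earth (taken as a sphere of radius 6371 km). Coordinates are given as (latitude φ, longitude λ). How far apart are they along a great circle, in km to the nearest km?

With latitudes φ₁ = 70.967°, φ₂ = -42.657° and longitude difference Δλ = 120.126°:
cos c = sin φ₁ sin φ₂ + cos φ₁ cos φ₂ cos Δλ = (0.9453)(-0.6776) + (0.3261)(0.7354)(-0.5019) = -0.76093,
so c = arccos(-0.76093) = 2.43555 rad.
Distance = R·c = 6371 × 2.4355 ≈ 15517 km.

15517 km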